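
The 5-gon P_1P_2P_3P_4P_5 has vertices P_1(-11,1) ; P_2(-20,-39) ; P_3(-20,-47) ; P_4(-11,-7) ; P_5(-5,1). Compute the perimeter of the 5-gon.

106

|P_1P_2| = √((-9)² + (-40)²) = √1681 = 41
|P_2P_3| = √((0)² + (-8)²) = √64 = 8
|P_3P_4| = √((9)² + (40)²) = √1681 = 41
|P_4P_5| = √((6)² + (8)²) = √100 = 10
|P_5P_1| = √((-6)² + (0)²) = √36 = 6
Perimeter = 41 + 8 + 41 + 10 + 6 = 106.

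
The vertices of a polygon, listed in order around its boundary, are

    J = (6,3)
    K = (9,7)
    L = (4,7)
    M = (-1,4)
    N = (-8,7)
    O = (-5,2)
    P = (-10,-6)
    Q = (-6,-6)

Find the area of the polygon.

104.5

Apply the shoelace formula: 2A = Σ (x_i·y_{i+1} − x_{i+1}·y_i), indices taken mod 8.
Cross-terms: 15, 35, 23, 25, 19, 50, 24, 18  ⇒  Σ = 209
Area = |Σ|/2 = 104.5.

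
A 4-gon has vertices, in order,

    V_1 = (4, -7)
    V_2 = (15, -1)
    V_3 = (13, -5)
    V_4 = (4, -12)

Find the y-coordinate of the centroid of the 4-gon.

Apply the shoelace (surveyor's) formula. First the cross-terms c_i = x_i·y_{i+1} − x_{i+1}·y_i:
  101, -62, -136, 20  ⇒  2A = -77, A = -38.5.
Then Σ (y_i + y_{i+1})·c_i = 1496, so ȳ = 1496 / (6·(-38.5)) = -136/21.

-136/21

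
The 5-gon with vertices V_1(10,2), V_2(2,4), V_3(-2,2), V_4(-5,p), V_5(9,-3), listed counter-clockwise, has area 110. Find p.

Write out the shoelace sum; only the two edges meeting at V_4 involve p:
2·Area = [((-2)·p − (-5)·2) + ((-5)·(-3) − 9·p)] + 96
       = -11·p + 121 = 220
⇒ p = -9.

-9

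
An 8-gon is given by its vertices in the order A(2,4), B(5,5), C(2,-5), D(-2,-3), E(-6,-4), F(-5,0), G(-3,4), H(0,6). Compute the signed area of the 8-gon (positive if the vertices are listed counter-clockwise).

-70.5

Apply the surveyor's formula: 2A = Σ (x_i·y_{i+1} − x_{i+1}·y_i), indices taken mod 8.
Σ = (-10) + (-35) + (-16) + (-10) + (-20) + (-20) + (-18) + (-12) = -141
Signed area = Σ/2 = -70.5 (negative ⇒ clockwise traversal).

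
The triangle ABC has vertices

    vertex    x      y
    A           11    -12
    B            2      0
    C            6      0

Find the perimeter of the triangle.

|AB| = √((-9)² + (12)²) = √225 = 15
|BC| = √((4)² + (0)²) = √16 = 4
|CA| = √((5)² + (-12)²) = √169 = 13
Perimeter = 15 + 4 + 13 = 32.

32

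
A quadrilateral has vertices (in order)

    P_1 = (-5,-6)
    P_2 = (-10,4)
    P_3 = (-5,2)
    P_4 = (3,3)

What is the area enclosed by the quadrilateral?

Apply the shoelace (surveyor's) formula: 2A = Σ (x_i·y_{i+1} − x_{i+1}·y_i), indices taken mod 4.
Σ = (-80) + (0) + (-21) + (-3) = -104
Area = |Σ|/2 = 52.

52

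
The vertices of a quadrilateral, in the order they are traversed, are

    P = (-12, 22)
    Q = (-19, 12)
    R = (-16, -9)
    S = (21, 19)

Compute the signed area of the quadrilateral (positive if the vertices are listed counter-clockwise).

Apply Gauss's area formula: 2A = Σ (x_i·y_{i+1} − x_{i+1}·y_i), indices taken mod 4.
Σ = (274) + (363) + (-115) + (690) = 1212
Signed area = Σ/2 = 606 (positive ⇒ counter-clockwise traversal).

606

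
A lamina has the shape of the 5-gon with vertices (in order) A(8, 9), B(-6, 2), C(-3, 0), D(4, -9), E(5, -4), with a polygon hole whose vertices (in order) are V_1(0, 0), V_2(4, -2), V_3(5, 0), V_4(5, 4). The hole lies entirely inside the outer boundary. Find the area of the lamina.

89.5

Outer boundary:
A→B: (8)(2) − (-6)(9) = 70
B→C: (-6)(0) − (-3)(2) = 6
C→D: (-3)(-9) − (4)(0) = 27
D→E: (4)(-4) − (5)(-9) = 29
E→A: (5)(9) − (8)(-4) = 77
Σ = 209
Area = |Σ|/2 = 104.5.
Hole:
Apply the surveyor's formula: 2A = Σ (x_i·y_{i+1} − x_{i+1}·y_i), indices taken mod 4.
Σ = (0) + (10) + (20) + (0) = 30
Area = |Σ|/2 = 15.
Net area = 104.5 − 15 = 89.5.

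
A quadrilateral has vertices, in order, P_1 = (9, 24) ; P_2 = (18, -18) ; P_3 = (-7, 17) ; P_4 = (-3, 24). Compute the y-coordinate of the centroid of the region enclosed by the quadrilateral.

Apply the shoelace (surveyor's) formula. First the cross-terms c_i = x_i·y_{i+1} − x_{i+1}·y_i:
  -594, 180, -117, -288  ⇒  2A = -819, A = -409.5.
Then Σ (y_i + y_{i+1})·c_i = -22365, so ȳ = -22365 / (6·(-409.5)) = 355/39.

355/39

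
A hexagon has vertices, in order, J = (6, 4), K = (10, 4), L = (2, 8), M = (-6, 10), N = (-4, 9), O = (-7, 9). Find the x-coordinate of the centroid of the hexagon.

Apply the shoelace (surveyor's) formula. First the cross-terms c_i = x_i·y_{i+1} − x_{i+1}·y_i:
  -16, 72, 68, -14, 27, -82  ⇒  2A = 55, A = 27.5.
Then Σ (x_i + x_{i+1})·c_i = 261, so x̄ = 261 / (6·27.5) = 87/55.

87/55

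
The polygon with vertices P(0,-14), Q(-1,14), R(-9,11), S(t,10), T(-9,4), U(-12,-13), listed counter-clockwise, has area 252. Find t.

The doubled signed area Σ (x_i y_{i+1} − x_{i+1} y_i) is linear in t.
With t=0 it equals 434; the coefficient of t is -7 (from the two edges through S).
So -7·t + 434 = 2·252 = 504 ⇒ t = -10.

-10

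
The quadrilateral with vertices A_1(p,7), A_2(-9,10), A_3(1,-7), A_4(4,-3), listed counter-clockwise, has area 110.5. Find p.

Write out the shoelace sum; only the two edges meeting at A_1 involve p:
2·Area = [(4·7 − p·(-3)) + (p·10 − (-9)·7)] + 78
       = 13·p + 169 = 221
⇒ p = 4.

4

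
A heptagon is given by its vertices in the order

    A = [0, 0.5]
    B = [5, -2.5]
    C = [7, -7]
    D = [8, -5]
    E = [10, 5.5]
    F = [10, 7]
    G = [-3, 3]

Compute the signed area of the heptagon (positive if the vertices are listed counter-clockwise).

79.75

A→B: (0)(-2.5) − (5)(0.5) = -2.5
B→C: (5)(-7) − (7)(-2.5) = -17.5
C→D: (7)(-5) − (8)(-7) = 21
D→E: (8)(5.5) − (10)(-5) = 94
E→F: (10)(7) − (10)(5.5) = 15
F→G: (10)(3) − (-3)(7) = 51
G→A: (-3)(0.5) − (0)(3) = -1.5
Σ = 159.5
Signed area = Σ/2 = 79.75 (positive ⇒ counter-clockwise traversal).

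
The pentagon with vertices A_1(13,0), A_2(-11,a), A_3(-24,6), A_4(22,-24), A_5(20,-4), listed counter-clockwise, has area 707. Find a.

The doubled signed area Σ (x_i y_{i+1} − x_{i+1} y_i) is linear in a.
With a=0 it equals 822; the coefficient of a is 37 (from the two edges through A_2).
So 37·a + 822 = 2·707 = 1414 ⇒ a = 16.

16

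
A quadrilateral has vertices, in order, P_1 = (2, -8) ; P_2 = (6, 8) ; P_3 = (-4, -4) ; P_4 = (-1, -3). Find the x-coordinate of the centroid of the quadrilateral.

251/141

Apply the shoelace formula. First the cross-terms c_i = x_i·y_{i+1} − x_{i+1}·y_i:
  64, 8, 8, 14  ⇒  2A = 94, A = 47.
Then Σ (x_i + x_{i+1})·c_i = 502, so x̄ = 502 / (6·47) = 251/141.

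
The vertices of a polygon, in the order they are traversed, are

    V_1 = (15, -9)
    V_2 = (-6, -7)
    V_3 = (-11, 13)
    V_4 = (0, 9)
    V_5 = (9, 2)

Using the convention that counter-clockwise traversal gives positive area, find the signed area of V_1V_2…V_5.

Σ = (-159) + (-155) + (-99) + (-81) + (-111) = -605
Signed area = Σ/2 = -302.5 (negative ⇒ clockwise traversal).

-302.5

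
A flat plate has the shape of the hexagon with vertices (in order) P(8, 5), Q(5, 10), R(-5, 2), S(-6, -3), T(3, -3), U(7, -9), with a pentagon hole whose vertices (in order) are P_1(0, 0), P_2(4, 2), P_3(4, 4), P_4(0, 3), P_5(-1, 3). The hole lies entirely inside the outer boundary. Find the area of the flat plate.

Outer boundary:
Σ = (55) + (60) + (27) + (27) + (-6) + (107) = 270
Area = |Σ|/2 = 135.
Hole:
P_1→P_2: (0)(2) − (4)(0) = 0
P_2→P_3: (4)(4) − (4)(2) = 8
P_3→P_4: (4)(3) − (0)(4) = 12
P_4→P_5: (0)(3) − (-1)(3) = 3
P_5→P_1: (-1)(0) − (0)(3) = 0
Σ = 23
Area = |Σ|/2 = 11.5.
Net area = 135 − 11.5 = 123.5.

123.5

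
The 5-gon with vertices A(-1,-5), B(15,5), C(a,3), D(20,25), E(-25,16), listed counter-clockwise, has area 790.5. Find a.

Write out the shoelace sum; only the two edges meeting at C involve a:
2·Area = [(15·3 − a·5) + (a·25 − 20·3)] + 1156
       = 20·a + 1141 = 1581
⇒ a = 22.

22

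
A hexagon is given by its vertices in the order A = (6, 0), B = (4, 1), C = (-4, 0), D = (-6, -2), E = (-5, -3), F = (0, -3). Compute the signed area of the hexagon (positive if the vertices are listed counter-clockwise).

Σ = (6) + (4) + (8) + (8) + (15) + (18) = 59
Signed area = Σ/2 = 29.5 (positive ⇒ counter-clockwise traversal).

29.5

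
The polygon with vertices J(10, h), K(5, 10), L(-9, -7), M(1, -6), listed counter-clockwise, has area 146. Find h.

The doubled signed area Σ (x_i y_{i+1} − x_{i+1} y_i) is linear in h.
With h=0 it equals 276; the coefficient of h is -4 (from the two edges through J).
So -4·h + 276 = 2·146 = 292 ⇒ h = -4.

-4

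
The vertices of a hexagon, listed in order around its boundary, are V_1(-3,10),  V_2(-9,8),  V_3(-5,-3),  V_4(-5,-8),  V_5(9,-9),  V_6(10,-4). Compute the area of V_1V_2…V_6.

208.5

V_1→V_2: (-3)(8) − (-9)(10) = 66
V_2→V_3: (-9)(-3) − (-5)(8) = 67
V_3→V_4: (-5)(-8) − (-5)(-3) = 25
V_4→V_5: (-5)(-9) − (9)(-8) = 117
V_5→V_6: (9)(-4) − (10)(-9) = 54
V_6→V_1: (10)(10) − (-3)(-4) = 88
Σ = 417
Area = |Σ|/2 = 208.5.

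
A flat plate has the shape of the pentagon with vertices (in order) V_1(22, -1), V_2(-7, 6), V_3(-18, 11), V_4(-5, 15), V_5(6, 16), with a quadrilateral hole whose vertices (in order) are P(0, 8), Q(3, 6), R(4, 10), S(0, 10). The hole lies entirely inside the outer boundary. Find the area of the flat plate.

Outer boundary:
Σ = (125) + (31) + (-215) + (-170) + (-358) = -587
Area = |Σ|/2 = 293.5.
Hole:
Apply the surveyor's formula: 2A = Σ (x_i·y_{i+1} − x_{i+1}·y_i), indices taken mod 4.
P→Q: (0)(6) − (3)(8) = -24
Q→R: (3)(10) − (4)(6) = 6
R→S: (4)(10) − (0)(10) = 40
S→P: (0)(8) − (0)(10) = 0
Σ = 22
Area = |Σ|/2 = 11.
Net area = 293.5 − 11 = 282.5.

282.5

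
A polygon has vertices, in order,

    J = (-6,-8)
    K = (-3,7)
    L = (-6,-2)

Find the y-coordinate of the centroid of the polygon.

Apply the shoelace formula. First the cross-terms c_i = x_i·y_{i+1} − x_{i+1}·y_i:
  -66, 48, 36  ⇒  2A = 18, A = 9.
Then Σ (y_i + y_{i+1})·c_i = -54, so ȳ = -54 / (6·9) = -1.

-1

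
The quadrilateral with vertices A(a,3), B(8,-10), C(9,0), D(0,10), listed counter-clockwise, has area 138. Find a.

The doubled signed area Σ (x_i y_{i+1} − x_{i+1} y_i) is linear in a.
With a=0 it equals 156; the coefficient of a is -20 (from the two edges through A).
So -20·a + 156 = 2·138 = 276 ⇒ a = -6.

-6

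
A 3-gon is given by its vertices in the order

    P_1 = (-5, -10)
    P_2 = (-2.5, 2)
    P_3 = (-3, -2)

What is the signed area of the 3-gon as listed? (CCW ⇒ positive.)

-2

Cross-terms: -35, 11, 20  ⇒  Σ = -4
Signed area = Σ/2 = -2 (negative ⇒ clockwise traversal).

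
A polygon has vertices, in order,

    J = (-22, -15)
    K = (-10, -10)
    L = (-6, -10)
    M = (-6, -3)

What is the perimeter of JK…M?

|JK| = √((12)² + (5)²) = √169 = 13
|KL| = √((4)² + (0)²) = √16 = 4
|LM| = √((0)² + (7)²) = √49 = 7
|MJ| = √((-16)² + (-12)²) = √400 = 20
Perimeter = 13 + 4 + 7 + 20 = 44.

44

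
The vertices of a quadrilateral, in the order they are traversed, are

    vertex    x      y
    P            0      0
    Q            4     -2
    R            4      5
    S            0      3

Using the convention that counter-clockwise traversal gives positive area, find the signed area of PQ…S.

20

Apply the shoelace formula: 2A = Σ (x_i·y_{i+1} − x_{i+1}·y_i), indices taken mod 4.
P→Q: (0)(-2) − (4)(0) = 0
Q→R: (4)(5) − (4)(-2) = 28
R→S: (4)(3) − (0)(5) = 12
S→P: (0)(0) − (0)(3) = 0
Σ = 40
Signed area = Σ/2 = 20 (positive ⇒ counter-clockwise traversal).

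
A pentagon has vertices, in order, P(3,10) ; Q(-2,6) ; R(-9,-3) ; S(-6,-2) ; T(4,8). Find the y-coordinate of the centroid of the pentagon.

Apply the shoelace (surveyor's) formula. First the cross-terms c_i = x_i·y_{i+1} − x_{i+1}·y_i:
  38, 60, 0, -40, 16  ⇒  2A = 74, A = 37.
Then Σ (y_i + y_{i+1})·c_i = 836, so ȳ = 836 / (6·37) = 418/111.

418/111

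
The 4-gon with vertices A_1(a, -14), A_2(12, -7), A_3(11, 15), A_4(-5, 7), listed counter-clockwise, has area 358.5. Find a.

Write out the shoelace sum; only the two edges meeting at A_1 involve a:
2·Area = [((-5)·(-14) − a·7) + (a·(-7) − 12·(-14))] + 409
       = -14·a + 647 = 717
⇒ a = -5.

-5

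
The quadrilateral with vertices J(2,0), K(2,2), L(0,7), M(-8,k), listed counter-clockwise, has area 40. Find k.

-3

The doubled signed area Σ (x_i y_{i+1} − x_{i+1} y_i) is linear in k.
With k=0 it equals 74; the coefficient of k is -2 (from the two edges through M).
So -2·k + 74 = 2·40 = 80 ⇒ k = -3.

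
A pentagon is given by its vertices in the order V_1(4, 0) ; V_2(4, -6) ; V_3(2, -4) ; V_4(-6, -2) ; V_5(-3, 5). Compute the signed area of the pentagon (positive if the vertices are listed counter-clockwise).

Apply the surveyor's formula: 2A = Σ (x_i·y_{i+1} − x_{i+1}·y_i), indices taken mod 5.
Cross-terms: -24, -4, -28, -36, -20  ⇒  Σ = -112
Signed area = Σ/2 = -56 (negative ⇒ clockwise traversal).

-56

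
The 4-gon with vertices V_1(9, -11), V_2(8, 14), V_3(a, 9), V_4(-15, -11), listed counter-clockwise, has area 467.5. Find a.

-10

Write out the shoelace sum; only the two edges meeting at V_3 involve a:
2·Area = [(8·9 − a·14) + (a·(-11) − (-15)·9)] + 478
       = -25·a + 685 = 935
⇒ a = -10.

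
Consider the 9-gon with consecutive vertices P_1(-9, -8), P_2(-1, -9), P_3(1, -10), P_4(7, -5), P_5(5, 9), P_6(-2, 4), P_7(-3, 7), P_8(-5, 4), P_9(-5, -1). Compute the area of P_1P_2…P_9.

Σ = (73) + (19) + (65) + (88) + (38) + (-2) + (23) + (25) + (31) = 360
Area = |Σ|/2 = 180.

180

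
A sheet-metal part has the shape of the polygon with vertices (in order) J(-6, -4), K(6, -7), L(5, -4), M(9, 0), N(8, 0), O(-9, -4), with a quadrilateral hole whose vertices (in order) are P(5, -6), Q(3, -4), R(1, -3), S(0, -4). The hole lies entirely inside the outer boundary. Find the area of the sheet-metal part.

42

Outer boundary:
Apply Gauss's area formula: 2A = Σ (x_i·y_{i+1} − x_{i+1}·y_i), indices taken mod 6.
J→K: (-6)(-7) − (6)(-4) = 66
K→L: (6)(-4) − (5)(-7) = 11
L→M: (5)(0) − (9)(-4) = 36
M→N: (9)(0) − (8)(0) = 0
N→O: (8)(-4) − (-9)(0) = -32
O→J: (-9)(-4) − (-6)(-4) = 12
Σ = 93
Area = |Σ|/2 = 46.5.
Hole:
Apply the shoelace (surveyor's) formula: 2A = Σ (x_i·y_{i+1} − x_{i+1}·y_i), indices taken mod 4.
P→Q: (5)(-4) − (3)(-6) = -2
Q→R: (3)(-3) − (1)(-4) = -5
R→S: (1)(-4) − (0)(-3) = -4
S→P: (0)(-6) − (5)(-4) = 20
Σ = 9
Area = |Σ|/2 = 4.5.
Net area = 46.5 − 4.5 = 42.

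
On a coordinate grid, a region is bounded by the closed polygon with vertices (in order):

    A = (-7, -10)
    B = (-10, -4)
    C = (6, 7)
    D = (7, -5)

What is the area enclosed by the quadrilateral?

151

Apply Gauss's area formula: 2A = Σ (x_i·y_{i+1} − x_{i+1}·y_i), indices taken mod 4.
Σ = (-72) + (-46) + (-79) + (-105) = -302
Area = |Σ|/2 = 151.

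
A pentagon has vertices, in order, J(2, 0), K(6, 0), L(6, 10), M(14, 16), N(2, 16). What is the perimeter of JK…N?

|JK| = √((4)² + (0)²) = √16 = 4
|KL| = √((0)² + (10)²) = √100 = 10
|LM| = √((8)² + (6)²) = √100 = 10
|MN| = √((-12)² + (0)²) = √144 = 12
|NJ| = √((0)² + (-16)²) = √256 = 16
Perimeter = 4 + 10 + 10 + 12 + 16 = 52.

52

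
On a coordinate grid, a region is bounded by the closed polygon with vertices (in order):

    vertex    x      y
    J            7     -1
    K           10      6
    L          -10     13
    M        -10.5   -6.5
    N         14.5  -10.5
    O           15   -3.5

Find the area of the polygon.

382.125

Σ = (52) + (190) + (201.5) + (204.5) + (106.75) + (9.5) = 764.25
Area = |Σ|/2 = 382.125.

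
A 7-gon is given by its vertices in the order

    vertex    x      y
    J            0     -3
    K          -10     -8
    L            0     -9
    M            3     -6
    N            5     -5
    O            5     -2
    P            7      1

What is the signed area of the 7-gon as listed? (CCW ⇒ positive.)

57.5

J→K: (0)(-8) − (-10)(-3) = -30
K→L: (-10)(-9) − (0)(-8) = 90
L→M: (0)(-6) − (3)(-9) = 27
M→N: (3)(-5) − (5)(-6) = 15
N→O: (5)(-2) − (5)(-5) = 15
O→P: (5)(1) − (7)(-2) = 19
P→J: (7)(-3) − (0)(1) = -21
Σ = 115
Signed area = Σ/2 = 57.5 (positive ⇒ counter-clockwise traversal).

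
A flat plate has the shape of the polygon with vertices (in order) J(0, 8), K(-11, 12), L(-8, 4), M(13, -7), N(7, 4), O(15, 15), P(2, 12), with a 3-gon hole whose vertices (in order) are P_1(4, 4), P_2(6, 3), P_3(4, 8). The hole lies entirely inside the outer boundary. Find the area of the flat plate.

224

Outer boundary:
Apply the shoelace (surveyor's) formula: 2A = Σ (x_i·y_{i+1} − x_{i+1}·y_i), indices taken mod 7.
Σ = (88) + (52) + (4) + (101) + (45) + (150) + (16) = 456
Area = |Σ|/2 = 228.
Hole:
Cross-terms: -12, 36, -16  ⇒  Σ = 8
Area = |Σ|/2 = 4.
Net area = 228 − 4 = 224.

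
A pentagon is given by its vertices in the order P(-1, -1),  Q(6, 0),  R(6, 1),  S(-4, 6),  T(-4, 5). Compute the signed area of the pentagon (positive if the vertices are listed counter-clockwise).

32.5

Cross-terms: 6, 6, 40, 4, 9  ⇒  Σ = 65
Signed area = Σ/2 = 32.5 (positive ⇒ counter-clockwise traversal).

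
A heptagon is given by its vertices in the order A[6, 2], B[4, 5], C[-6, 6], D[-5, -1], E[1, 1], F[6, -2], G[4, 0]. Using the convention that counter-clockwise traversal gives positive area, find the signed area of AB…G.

Cross-terms: 22, 54, 36, -4, -8, 8, 8  ⇒  Σ = 116
Signed area = Σ/2 = 58 (positive ⇒ counter-clockwise traversal).

58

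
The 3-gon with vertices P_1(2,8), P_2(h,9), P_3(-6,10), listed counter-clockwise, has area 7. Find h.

Write out the shoelace sum; only the two edges meeting at P_2 involve h:
2·Area = [(2·9 − h·8) + (h·10 − (-6)·9)] + -68
       = 2·h + 4 = 14
⇒ h = 5.

5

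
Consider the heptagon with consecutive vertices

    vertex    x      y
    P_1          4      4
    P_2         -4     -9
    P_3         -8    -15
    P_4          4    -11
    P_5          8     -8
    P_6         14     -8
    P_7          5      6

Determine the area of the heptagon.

Σ = (-20) + (-12) + (148) + (56) + (48) + (124) + (-4) = 340
Area = |Σ|/2 = 170.

170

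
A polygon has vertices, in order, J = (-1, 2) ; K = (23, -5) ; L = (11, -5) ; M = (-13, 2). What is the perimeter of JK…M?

|JK| = √((24)² + (-7)²) = √625 = 25
|KL| = √((-12)² + (0)²) = √144 = 12
|LM| = √((-24)² + (7)²) = √625 = 25
|MJ| = √((12)² + (0)²) = √144 = 12
Perimeter = 25 + 12 + 25 + 12 = 74.

74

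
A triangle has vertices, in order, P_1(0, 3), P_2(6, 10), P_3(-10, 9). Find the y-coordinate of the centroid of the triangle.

Apply the shoelace formula. First the cross-terms c_i = x_i·y_{i+1} − x_{i+1}·y_i:
  -18, 154, -30  ⇒  2A = 106, A = 53.
Then Σ (y_i + y_{i+1})·c_i = 2332, so ȳ = 2332 / (6·53) = 22/3.

22/3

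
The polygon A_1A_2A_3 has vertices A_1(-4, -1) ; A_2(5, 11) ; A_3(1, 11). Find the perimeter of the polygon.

32

|A_1A_2| = √((9)² + (12)²) = √225 = 15
|A_2A_3| = √((-4)² + (0)²) = √16 = 4
|A_3A_1| = √((-5)² + (-12)²) = √169 = 13
Perimeter = 15 + 4 + 13 = 32.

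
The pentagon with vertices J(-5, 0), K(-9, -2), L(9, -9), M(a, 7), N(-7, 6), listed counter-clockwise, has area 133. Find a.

The doubled signed area Σ (x_i y_{i+1} − x_{i+1} y_i) is linear in a.
With a=0 it equals 251; the coefficient of a is 15 (from the two edges through M).
So 15·a + 251 = 2·133 = 266 ⇒ a = 1.

1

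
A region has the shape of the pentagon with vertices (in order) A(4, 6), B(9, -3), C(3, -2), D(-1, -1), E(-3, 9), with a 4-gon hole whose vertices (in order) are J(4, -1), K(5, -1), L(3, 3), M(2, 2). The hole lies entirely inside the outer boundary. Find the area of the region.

Outer boundary:
Σ = (-66) + (-9) + (-5) + (-12) + (-54) = -146
Area = |Σ|/2 = 73.
Hole:
J→K: (4)(-1) − (5)(-1) = 1
K→L: (5)(3) − (3)(-1) = 18
L→M: (3)(2) − (2)(3) = 0
M→J: (2)(-1) − (4)(2) = -10
Σ = 9
Area = |Σ|/2 = 4.5.
Net area = 73 − 4.5 = 68.5.

68.5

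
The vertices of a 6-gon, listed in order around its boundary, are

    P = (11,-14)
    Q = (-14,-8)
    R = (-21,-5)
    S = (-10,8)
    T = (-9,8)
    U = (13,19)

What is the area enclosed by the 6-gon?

Apply Gauss's area formula: 2A = Σ (x_i·y_{i+1} − x_{i+1}·y_i), indices taken mod 6.
Σ = (-284) + (-98) + (-218) + (-8) + (-275) + (-391) = -1274
Area = |Σ|/2 = 637.

637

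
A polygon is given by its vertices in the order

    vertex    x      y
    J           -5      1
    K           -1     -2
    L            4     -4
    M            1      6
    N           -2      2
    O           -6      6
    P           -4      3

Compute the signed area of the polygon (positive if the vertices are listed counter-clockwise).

Cross-terms: 11, 12, 28, 14, 0, 6, 11  ⇒  Σ = 82
Signed area = Σ/2 = 41 (positive ⇒ counter-clockwise traversal).

41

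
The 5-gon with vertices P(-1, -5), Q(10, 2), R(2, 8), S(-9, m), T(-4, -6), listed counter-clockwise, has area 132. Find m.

0

Write out the shoelace sum; only the two edges meeting at S involve m:
2·Area = [(2·m − (-9)·8) + ((-9)·(-6) − (-4)·m)] + 138
       = 6·m + 264 = 264
⇒ m = 0.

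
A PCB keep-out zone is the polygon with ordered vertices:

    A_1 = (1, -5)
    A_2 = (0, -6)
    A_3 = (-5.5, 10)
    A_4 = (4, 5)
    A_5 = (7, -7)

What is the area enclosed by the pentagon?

98.75

Apply the surveyor's formula: 2A = Σ (x_i·y_{i+1} − x_{i+1}·y_i), indices taken mod 5.
Cross-terms: -6, -33, -67.5, -63, -28  ⇒  Σ = -197.5
Area = |Σ|/2 = 98.75.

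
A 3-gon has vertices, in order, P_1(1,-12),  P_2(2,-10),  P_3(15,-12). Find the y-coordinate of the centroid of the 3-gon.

Apply the surveyor's formula. First the cross-terms c_i = x_i·y_{i+1} − x_{i+1}·y_i:
  14, 126, -168  ⇒  2A = -28, A = -14.
Then Σ (y_i + y_{i+1})·c_i = 952, so ȳ = 952 / (6·(-14)) = -34/3.

-34/3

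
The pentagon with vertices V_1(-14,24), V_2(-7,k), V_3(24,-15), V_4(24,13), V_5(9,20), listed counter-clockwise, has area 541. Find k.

19

Write out the shoelace sum; only the two edges meeting at V_2 involve k:
2·Area = [((-14)·k − (-7)·24) + ((-7)·(-15) − 24·k)] + 1531
       = -38·k + 1804 = 1082
⇒ k = 19.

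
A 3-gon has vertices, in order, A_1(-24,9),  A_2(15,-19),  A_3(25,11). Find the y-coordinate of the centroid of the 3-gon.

1/3

Apply the shoelace (surveyor's) formula. First the cross-terms c_i = x_i·y_{i+1} − x_{i+1}·y_i:
  321, 640, 489  ⇒  2A = 1450, A = 725.
Then Σ (y_i + y_{i+1})·c_i = 1450, so ȳ = 1450 / (6·725) = 1/3.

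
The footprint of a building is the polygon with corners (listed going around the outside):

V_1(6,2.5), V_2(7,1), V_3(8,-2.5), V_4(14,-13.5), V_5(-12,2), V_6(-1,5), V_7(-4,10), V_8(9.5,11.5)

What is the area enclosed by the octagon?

Cross-terms: -11.5, -25.5, -73, -134, -58, 10, -141, -45.25  ⇒  Σ = -478.25
Area = |Σ|/2 = 239.125.

239.125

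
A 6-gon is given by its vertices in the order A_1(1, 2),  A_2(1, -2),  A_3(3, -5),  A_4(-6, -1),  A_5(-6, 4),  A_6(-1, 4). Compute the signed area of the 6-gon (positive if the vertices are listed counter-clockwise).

-46

Apply the shoelace (surveyor's) formula: 2A = Σ (x_i·y_{i+1} − x_{i+1}·y_i), indices taken mod 6.
A_1→A_2: (1)(-2) − (1)(2) = -4
A_2→A_3: (1)(-5) − (3)(-2) = 1
A_3→A_4: (3)(-1) − (-6)(-5) = -33
A_4→A_5: (-6)(4) − (-6)(-1) = -30
A_5→A_6: (-6)(4) − (-1)(4) = -20
A_6→A_1: (-1)(2) − (1)(4) = -6
Σ = -92
Signed area = Σ/2 = -46 (negative ⇒ clockwise traversal).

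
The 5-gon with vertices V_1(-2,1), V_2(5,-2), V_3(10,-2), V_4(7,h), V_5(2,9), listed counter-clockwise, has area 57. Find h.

Write out the shoelace sum; only the two edges meeting at V_4 involve h:
2·Area = [(10·h − 7·(-2)) + (7·9 − 2·h)] + 29
       = 8·h + 106 = 114
⇒ h = 1.

1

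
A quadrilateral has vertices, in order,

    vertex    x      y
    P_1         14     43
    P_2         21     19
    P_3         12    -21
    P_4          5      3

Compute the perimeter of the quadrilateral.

|P_1P_2| = √((7)² + (-24)²) = √625 = 25
|P_2P_3| = √((-9)² + (-40)²) = √1681 = 41
|P_3P_4| = √((-7)² + (24)²) = √625 = 25
|P_4P_1| = √((9)² + (40)²) = √1681 = 41
Perimeter = 25 + 41 + 25 + 41 = 132.

132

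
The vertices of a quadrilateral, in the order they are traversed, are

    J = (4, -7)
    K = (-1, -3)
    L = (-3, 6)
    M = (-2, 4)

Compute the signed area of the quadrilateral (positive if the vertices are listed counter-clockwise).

Cross-terms: -19, -15, 0, -2  ⇒  Σ = -36
Signed area = Σ/2 = -18 (negative ⇒ clockwise traversal).

-18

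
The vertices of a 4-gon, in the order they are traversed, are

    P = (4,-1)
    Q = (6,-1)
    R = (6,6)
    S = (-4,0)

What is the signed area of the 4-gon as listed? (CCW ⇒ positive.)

36

Apply the shoelace formula: 2A = Σ (x_i·y_{i+1} − x_{i+1}·y_i), indices taken mod 4.
Σ = (2) + (42) + (24) + (4) = 72
Signed area = Σ/2 = 36 (positive ⇒ counter-clockwise traversal).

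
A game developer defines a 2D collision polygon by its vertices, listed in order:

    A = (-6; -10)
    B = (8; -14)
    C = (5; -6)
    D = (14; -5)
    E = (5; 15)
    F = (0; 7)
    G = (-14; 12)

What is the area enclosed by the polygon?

412.5

Apply the shoelace formula: 2A = Σ (x_i·y_{i+1} − x_{i+1}·y_i), indices taken mod 7.
Cross-terms: 164, 22, 59, 235, 35, 98, 212  ⇒  Σ = 825
Area = |Σ|/2 = 412.5.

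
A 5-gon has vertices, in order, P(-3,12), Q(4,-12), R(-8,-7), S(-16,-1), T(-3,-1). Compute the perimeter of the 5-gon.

|PQ| = √((7)² + (-24)²) = √625 = 25
|QR| = √((-12)² + (5)²) = √169 = 13
|RS| = √((-8)² + (6)²) = √100 = 10
|ST| = √((13)² + (0)²) = √169 = 13
|TP| = √((0)² + (13)²) = √169 = 13
Perimeter = 25 + 13 + 10 + 13 + 13 = 74.

74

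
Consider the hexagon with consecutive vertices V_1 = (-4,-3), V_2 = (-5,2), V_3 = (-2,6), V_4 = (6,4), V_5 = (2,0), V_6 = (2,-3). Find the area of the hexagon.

V_1→V_2: (-4)(2) − (-5)(-3) = -23
V_2→V_3: (-5)(6) − (-2)(2) = -26
V_3→V_4: (-2)(4) − (6)(6) = -44
V_4→V_5: (6)(0) − (2)(4) = -8
V_5→V_6: (2)(-3) − (2)(0) = -6
V_6→V_1: (2)(-3) − (-4)(-3) = -18
Σ = -125
Area = |Σ|/2 = 62.5.

62.5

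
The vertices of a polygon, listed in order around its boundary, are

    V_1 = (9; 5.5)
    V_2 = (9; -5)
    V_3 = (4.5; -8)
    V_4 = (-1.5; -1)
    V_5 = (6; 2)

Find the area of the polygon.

Apply the shoelace (surveyor's) formula: 2A = Σ (x_i·y_{i+1} − x_{i+1}·y_i), indices taken mod 5.
Σ = (-94.5) + (-49.5) + (-16.5) + (3) + (15) = -142.5
Area = |Σ|/2 = 71.25.

71.25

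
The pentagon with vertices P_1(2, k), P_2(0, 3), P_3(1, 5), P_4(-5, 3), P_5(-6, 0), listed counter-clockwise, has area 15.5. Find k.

3

Write out the shoelace sum; only the two edges meeting at P_1 involve k:
2·Area = [((-6)·k − 2·0) + (2·3 − 0·k)] + 43
       = -6·k + 49 = 31
⇒ k = 3.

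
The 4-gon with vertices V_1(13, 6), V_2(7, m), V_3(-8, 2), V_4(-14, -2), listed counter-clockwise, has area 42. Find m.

6

Write out the shoelace sum; only the two edges meeting at V_2 involve m:
2·Area = [(13·m − 7·6) + (7·2 − (-8)·m)] + -14
       = 21·m + -42 = 84
⇒ m = 6.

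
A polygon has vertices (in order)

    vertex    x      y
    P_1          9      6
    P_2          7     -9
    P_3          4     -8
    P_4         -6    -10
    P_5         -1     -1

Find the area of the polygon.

116

Cross-terms: -123, -20, -88, -4, 3  ⇒  Σ = -232
Area = |Σ|/2 = 116.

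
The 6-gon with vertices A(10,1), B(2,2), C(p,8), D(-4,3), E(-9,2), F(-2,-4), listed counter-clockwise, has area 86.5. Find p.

Write out the shoelace sum; only the two edges meeting at C involve p:
2·Area = [(2·8 − p·2) + (p·3 − (-4)·8)] + 115
       = 1·p + 163 = 173
⇒ p = 10.

10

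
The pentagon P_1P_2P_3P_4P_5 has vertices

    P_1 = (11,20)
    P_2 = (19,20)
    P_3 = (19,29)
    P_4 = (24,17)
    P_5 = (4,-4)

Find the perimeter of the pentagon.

|P_1P_2| = √((8)² + (0)²) = √64 = 8
|P_2P_3| = √((0)² + (9)²) = √81 = 9
|P_3P_4| = √((5)² + (-12)²) = √169 = 13
|P_4P_5| = √((-20)² + (-21)²) = √841 = 29
|P_5P_1| = √((7)² + (24)²) = √625 = 25
Perimeter = 8 + 9 + 13 + 29 + 25 = 84.

84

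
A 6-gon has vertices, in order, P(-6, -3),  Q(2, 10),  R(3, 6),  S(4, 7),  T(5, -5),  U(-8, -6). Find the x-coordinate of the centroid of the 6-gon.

1/53

Apply the shoelace formula. First the cross-terms c_i = x_i·y_{i+1} − x_{i+1}·y_i:
  -54, -18, -3, -55, -70, -12  ⇒  2A = -212, A = -106.
Then Σ (x_i + x_{i+1})·c_i = -12, so x̄ = -12 / (6·(-106)) = 1/53.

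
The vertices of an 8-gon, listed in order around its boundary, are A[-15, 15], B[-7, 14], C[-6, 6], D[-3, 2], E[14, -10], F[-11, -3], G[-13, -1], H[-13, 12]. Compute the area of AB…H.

Apply the surveyor's formula: 2A = Σ (x_i·y_{i+1} − x_{i+1}·y_i), indices taken mod 8.
Cross-terms: -105, 42, 6, 2, -152, -28, -169, -15  ⇒  Σ = -419
Area = |Σ|/2 = 209.5.

209.5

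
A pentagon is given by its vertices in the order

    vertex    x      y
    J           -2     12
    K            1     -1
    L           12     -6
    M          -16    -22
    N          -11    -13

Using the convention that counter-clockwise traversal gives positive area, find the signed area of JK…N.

-278

Σ = (-10) + (6) + (-360) + (-34) + (-158) = -556
Signed area = Σ/2 = -278 (negative ⇒ clockwise traversal).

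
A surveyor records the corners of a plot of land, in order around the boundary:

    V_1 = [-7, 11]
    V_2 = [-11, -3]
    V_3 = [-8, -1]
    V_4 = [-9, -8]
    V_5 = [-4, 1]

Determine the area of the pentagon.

53

Apply the surveyor's formula: 2A = Σ (x_i·y_{i+1} − x_{i+1}·y_i), indices taken mod 5.
Σ = (142) + (-13) + (55) + (-41) + (-37) = 106
Area = |Σ|/2 = 53.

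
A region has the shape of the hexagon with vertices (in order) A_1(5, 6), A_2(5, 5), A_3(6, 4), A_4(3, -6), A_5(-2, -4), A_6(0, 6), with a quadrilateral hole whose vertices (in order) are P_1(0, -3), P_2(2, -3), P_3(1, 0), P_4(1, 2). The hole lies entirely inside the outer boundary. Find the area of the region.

Outer boundary:
Σ = (-5) + (-10) + (-48) + (-24) + (-12) + (-30) = -129
Area = |Σ|/2 = 64.5.
Hole:
Apply the surveyor's formula: 2A = Σ (x_i·y_{i+1} − x_{i+1}·y_i), indices taken mod 4.
P_1→P_2: (0)(-3) − (2)(-3) = 6
P_2→P_3: (2)(0) − (1)(-3) = 3
P_3→P_4: (1)(2) − (1)(0) = 2
P_4→P_1: (1)(-3) − (0)(2) = -3
Σ = 8
Area = |Σ|/2 = 4.
Net area = 64.5 − 4 = 60.5.

60.5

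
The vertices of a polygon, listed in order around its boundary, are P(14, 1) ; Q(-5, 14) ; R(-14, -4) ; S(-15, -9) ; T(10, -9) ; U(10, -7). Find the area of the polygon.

418

Σ = (201) + (216) + (66) + (225) + (20) + (108) = 836
Area = |Σ|/2 = 418.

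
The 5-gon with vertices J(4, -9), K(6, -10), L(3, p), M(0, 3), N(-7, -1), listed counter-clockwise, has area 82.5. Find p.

The doubled signed area Σ (x_i y_{i+1} − x_{i+1} y_i) is linear in p.
With p=0 it equals 141; the coefficient of p is 6 (from the two edges through L).
So 6·p + 141 = 2·82.5 = 165 ⇒ p = 4.

4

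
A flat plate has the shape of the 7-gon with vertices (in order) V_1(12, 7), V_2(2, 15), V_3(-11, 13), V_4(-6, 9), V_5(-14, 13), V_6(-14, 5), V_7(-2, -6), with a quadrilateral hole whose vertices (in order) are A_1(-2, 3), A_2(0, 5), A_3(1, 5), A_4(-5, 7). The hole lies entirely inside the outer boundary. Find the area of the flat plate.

Outer boundary:
Apply the surveyor's formula: 2A = Σ (x_i·y_{i+1} − x_{i+1}·y_i), indices taken mod 7.
Cross-terms: 166, 191, -21, 48, 112, 94, 58  ⇒  Σ = 648
Area = |Σ|/2 = 324.
Hole:
Σ = (-10) + (-5) + (32) + (-1) = 16
Area = |Σ|/2 = 8.
Net area = 324 − 8 = 316.

316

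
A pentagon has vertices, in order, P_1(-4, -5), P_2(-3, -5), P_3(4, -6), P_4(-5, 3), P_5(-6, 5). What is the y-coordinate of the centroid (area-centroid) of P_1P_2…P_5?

Apply the surveyor's formula. First the cross-terms c_i = x_i·y_{i+1} − x_{i+1}·y_i:
  5, 38, -18, -7, 50  ⇒  2A = 68, A = 34.
Then Σ (y_i + y_{i+1})·c_i = -470, so ȳ = -470 / (6·34) = -235/102.

-235/102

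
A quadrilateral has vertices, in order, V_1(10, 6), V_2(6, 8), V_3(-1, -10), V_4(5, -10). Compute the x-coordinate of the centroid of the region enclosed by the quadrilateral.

439/91

Apply the shoelace (surveyor's) formula. First the cross-terms c_i = x_i·y_{i+1} − x_{i+1}·y_i:
  44, -52, 60, 130  ⇒  2A = 182, A = 91.
Then Σ (x_i + x_{i+1})·c_i = 2634, so x̄ = 2634 / (6·91) = 439/91.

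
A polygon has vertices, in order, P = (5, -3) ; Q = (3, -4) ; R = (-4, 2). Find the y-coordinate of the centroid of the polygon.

-5/3

Apply the shoelace (surveyor's) formula. First the cross-terms c_i = x_i·y_{i+1} − x_{i+1}·y_i:
  -11, -10, 2  ⇒  2A = -19, A = -9.5.
Then Σ (y_i + y_{i+1})·c_i = 95, so ȳ = 95 / (6·(-9.5)) = -5/3.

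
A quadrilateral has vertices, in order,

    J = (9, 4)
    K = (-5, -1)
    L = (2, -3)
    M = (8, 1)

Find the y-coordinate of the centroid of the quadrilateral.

Apply the shoelace (surveyor's) formula. First the cross-terms c_i = x_i·y_{i+1} − x_{i+1}·y_i:
  11, 17, 26, 23  ⇒  2A = 77, A = 38.5.
Then Σ (y_i + y_{i+1})·c_i = 28, so ȳ = 28 / (6·38.5) = 4/33.

4/33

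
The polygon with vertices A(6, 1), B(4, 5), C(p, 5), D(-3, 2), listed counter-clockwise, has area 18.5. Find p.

Write out the shoelace sum; only the two edges meeting at C involve p:
2·Area = [(4·5 − p·5) + (p·2 − (-3)·5)] + 11
       = -3·p + 46 = 37
⇒ p = 3.

3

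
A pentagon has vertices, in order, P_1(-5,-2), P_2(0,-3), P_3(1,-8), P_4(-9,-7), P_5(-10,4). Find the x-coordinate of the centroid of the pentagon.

-658/127

Apply the surveyor's formula. First the cross-terms c_i = x_i·y_{i+1} − x_{i+1}·y_i:
  15, 3, -79, -106, 40  ⇒  2A = -127, A = -63.5.
Then Σ (x_i + x_{i+1})·c_i = 1974, so x̄ = 1974 / (6·(-63.5)) = -658/127.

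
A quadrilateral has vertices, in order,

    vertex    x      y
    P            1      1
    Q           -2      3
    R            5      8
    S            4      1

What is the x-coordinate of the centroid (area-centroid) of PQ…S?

163/75

Apply Gauss's area formula. First the cross-terms c_i = x_i·y_{i+1} − x_{i+1}·y_i:
  5, -31, -27, 3  ⇒  2A = -50, A = -25.
Then Σ (x_i + x_{i+1})·c_i = -326, so x̄ = -326 / (6·(-25)) = 163/75.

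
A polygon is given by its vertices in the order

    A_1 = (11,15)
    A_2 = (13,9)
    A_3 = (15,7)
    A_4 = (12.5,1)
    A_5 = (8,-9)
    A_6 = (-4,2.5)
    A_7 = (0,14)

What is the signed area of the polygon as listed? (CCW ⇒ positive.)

Cross-terms: -96, -44, -72.5, -120.5, -16, -56, -154  ⇒  Σ = -559
Signed area = Σ/2 = -279.5 (negative ⇒ clockwise traversal).

-279.5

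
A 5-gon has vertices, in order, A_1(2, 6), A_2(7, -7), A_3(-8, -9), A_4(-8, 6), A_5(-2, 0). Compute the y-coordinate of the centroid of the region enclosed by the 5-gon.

Apply the surveyor's formula. First the cross-terms c_i = x_i·y_{i+1} − x_{i+1}·y_i:
  -56, -119, -120, 12, -12  ⇒  2A = -295, A = -147.5.
Then Σ (y_i + y_{i+1})·c_i = 2320, so ȳ = 2320 / (6·(-147.5)) = -464/177.

-464/177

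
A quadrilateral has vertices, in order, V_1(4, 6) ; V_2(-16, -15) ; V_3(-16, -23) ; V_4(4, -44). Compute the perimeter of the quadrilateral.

116

|V_1V_2| = √((-20)² + (-21)²) = √841 = 29
|V_2V_3| = √((0)² + (-8)²) = √64 = 8
|V_3V_4| = √((20)² + (-21)²) = √841 = 29
|V_4V_1| = √((0)² + (50)²) = √2500 = 50
Perimeter = 29 + 8 + 29 + 50 = 116.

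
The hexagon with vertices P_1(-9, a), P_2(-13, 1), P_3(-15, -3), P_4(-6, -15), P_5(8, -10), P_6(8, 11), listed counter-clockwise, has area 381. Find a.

Write out the shoelace sum; only the two edges meeting at P_1 involve a:
2·Area = [(8·a − (-9)·11) + ((-9)·1 − (-13)·a)] + 609
       = 21·a + 699 = 762
⇒ a = 3.

3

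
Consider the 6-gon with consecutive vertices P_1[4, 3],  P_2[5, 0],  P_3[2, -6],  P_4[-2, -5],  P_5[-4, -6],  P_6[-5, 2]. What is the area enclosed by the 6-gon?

Apply Gauss's area formula: 2A = Σ (x_i·y_{i+1} − x_{i+1}·y_i), indices taken mod 6.
Σ = (-15) + (-30) + (-22) + (-8) + (-38) + (-23) = -136
Area = |Σ|/2 = 68.

68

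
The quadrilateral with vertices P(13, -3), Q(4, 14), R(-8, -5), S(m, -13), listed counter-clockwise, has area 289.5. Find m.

10

Write out the shoelace sum; only the two edges meeting at S involve m:
2·Area = [((-8)·(-13) − m·(-5)) + (m·(-3) − 13·(-13))] + 286
       = 2·m + 559 = 579
⇒ m = 10.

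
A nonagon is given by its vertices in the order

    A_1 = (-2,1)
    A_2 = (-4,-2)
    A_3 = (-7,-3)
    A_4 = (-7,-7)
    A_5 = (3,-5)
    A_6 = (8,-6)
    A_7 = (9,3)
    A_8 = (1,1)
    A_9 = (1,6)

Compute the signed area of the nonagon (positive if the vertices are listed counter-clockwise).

107

Σ = (8) + (-2) + (28) + (56) + (22) + (78) + (6) + (5) + (13) = 214
Signed area = Σ/2 = 107 (positive ⇒ counter-clockwise traversal).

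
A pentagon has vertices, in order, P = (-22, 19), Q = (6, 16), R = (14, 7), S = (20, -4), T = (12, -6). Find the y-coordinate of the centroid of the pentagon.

Apply the shoelace formula. First the cross-terms c_i = x_i·y_{i+1} − x_{i+1}·y_i:
  -466, -182, -196, -72, 96  ⇒  2A = -820, A = -410.
Then Σ (y_i + y_{i+1})·c_i = -19116, so ȳ = -19116 / (6·(-410)) = 1593/205.

1593/205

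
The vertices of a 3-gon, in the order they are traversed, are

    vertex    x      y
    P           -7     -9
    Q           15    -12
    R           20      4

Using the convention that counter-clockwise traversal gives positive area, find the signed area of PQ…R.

183.5

Apply the surveyor's formula: 2A = Σ (x_i·y_{i+1} − x_{i+1}·y_i), indices taken mod 3.
Σ = (219) + (300) + (-152) = 367
Signed area = Σ/2 = 183.5 (positive ⇒ counter-clockwise traversal).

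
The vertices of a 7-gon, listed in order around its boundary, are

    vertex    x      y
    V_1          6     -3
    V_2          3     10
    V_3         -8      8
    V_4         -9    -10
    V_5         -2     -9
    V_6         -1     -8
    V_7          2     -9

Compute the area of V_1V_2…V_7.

Apply Gauss's area formula: 2A = Σ (x_i·y_{i+1} − x_{i+1}·y_i), indices taken mod 7.
V_1→V_2: (6)(10) − (3)(-3) = 69
V_2→V_3: (3)(8) − (-8)(10) = 104
V_3→V_4: (-8)(-10) − (-9)(8) = 152
V_4→V_5: (-9)(-9) − (-2)(-10) = 61
V_5→V_6: (-2)(-8) − (-1)(-9) = 7
V_6→V_7: (-1)(-9) − (2)(-8) = 25
V_7→V_1: (2)(-3) − (6)(-9) = 48
Σ = 466
Area = |Σ|/2 = 233.

233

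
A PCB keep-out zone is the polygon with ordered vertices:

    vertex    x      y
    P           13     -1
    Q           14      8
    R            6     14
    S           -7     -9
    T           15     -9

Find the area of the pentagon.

Cross-terms: 118, 148, 44, 198, 102  ⇒  Σ = 610
Area = |Σ|/2 = 305.

305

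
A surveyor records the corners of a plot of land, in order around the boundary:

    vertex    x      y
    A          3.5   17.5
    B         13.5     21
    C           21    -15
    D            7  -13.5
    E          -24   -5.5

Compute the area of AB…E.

874

Apply Gauss's area formula: 2A = Σ (x_i·y_{i+1} − x_{i+1}·y_i), indices taken mod 5.
Σ = (-162.75) + (-643.5) + (-178.5) + (-362.5) + (-400.75) = -1748
Area = |Σ|/2 = 874.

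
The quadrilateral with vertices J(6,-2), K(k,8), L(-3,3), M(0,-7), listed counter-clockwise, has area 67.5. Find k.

0

Write out the shoelace sum; only the two edges meeting at K involve k:
2·Area = [(6·8 − k·(-2)) + (k·3 − (-3)·8)] + 63
       = 5·k + 135 = 135
⇒ k = 0.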